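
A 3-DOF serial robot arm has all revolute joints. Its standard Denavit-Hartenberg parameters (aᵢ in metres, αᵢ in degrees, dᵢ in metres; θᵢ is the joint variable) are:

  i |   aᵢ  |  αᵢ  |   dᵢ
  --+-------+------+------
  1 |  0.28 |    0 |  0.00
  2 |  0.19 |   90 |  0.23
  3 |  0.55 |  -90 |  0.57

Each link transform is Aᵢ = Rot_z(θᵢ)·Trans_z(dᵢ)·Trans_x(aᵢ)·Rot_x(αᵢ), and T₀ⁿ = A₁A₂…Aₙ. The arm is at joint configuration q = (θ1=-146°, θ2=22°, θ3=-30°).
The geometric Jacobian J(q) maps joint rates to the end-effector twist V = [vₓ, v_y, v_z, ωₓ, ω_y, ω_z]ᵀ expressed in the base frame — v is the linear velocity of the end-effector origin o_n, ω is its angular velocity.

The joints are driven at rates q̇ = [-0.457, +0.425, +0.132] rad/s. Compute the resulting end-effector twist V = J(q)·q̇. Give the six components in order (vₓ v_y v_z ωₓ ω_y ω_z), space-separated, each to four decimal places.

o_n = [-1.0773, -0.3902, -0.0450]
J₁: ẑ×o_n = [0.3902, -1.0773, 0.0000], ω = ẑ
J2: z=[0.0000, 0.0000, 1.0000] o=[-0.2321, -0.1566, 0.0000] → [0.2337, -0.8451, 0.0000, 0.0000, 0.0000, 1.0000]
J3: z=[-0.8290, 0.5592, 0.0000] o=[-0.3384, -0.3141, 0.2300] → [-0.1538, -0.2280, 0.4763, -0.8290, 0.5592, 0.0000]
V = J·q̇ = [-0.0993, 0.1030, 0.0629, -0.1094, 0.0738, -0.0320]

-0.0993 0.1030 0.0629 -0.1094 0.0738 -0.0320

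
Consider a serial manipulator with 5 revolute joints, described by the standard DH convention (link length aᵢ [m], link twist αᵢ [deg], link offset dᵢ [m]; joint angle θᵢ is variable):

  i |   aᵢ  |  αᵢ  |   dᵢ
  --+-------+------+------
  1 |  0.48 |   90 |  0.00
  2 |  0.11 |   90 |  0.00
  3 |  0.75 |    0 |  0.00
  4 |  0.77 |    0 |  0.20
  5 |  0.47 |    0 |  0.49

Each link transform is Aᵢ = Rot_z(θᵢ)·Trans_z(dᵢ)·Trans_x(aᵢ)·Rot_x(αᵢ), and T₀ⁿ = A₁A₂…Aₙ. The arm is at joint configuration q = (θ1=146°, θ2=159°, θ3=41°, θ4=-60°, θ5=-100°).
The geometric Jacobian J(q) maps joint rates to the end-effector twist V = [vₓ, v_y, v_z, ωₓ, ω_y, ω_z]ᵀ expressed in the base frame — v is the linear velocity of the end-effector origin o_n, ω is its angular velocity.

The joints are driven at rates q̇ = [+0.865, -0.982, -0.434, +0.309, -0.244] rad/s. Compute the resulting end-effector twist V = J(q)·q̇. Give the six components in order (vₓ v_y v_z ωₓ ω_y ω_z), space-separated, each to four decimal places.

o_n = [0.2125, -0.3481, 1.0657]
J₁: ẑ×o_n = [0.3481, 0.2125, -0.0000], ω = ẑ
J2: z=[0.5592, 0.8290, 0.0000] o=[-0.3979, 0.2684, 0.0000] → [0.8835, -0.5959, -0.8508, 0.5592, 0.8290, 0.0000]
J3: z=[-0.2971, 0.2004, 0.9336] o=[-0.3128, 0.2110, 0.0394] → [0.7276, 0.7953, 0.0608, -0.2971, 0.2004, 0.9336]
J4: z=[-0.2971, 0.2004, 0.9336] o=[0.4004, 0.3234, 0.2423] → [0.7919, 0.0692, 0.2372, -0.2971, 0.2004, 0.9336]
J5: z=[-0.2971, 0.2004, 0.9336] o=[0.7643, -0.2244, 0.6899] → [0.1907, -0.4035, 0.1473, -0.2971, 0.2004, 0.9336]
V = J·q̇ = [-0.6841, 0.5437, 0.8464, -0.4395, -0.8881, 0.5205]

-0.6841 0.5437 0.8464 -0.4395 -0.8881 0.5205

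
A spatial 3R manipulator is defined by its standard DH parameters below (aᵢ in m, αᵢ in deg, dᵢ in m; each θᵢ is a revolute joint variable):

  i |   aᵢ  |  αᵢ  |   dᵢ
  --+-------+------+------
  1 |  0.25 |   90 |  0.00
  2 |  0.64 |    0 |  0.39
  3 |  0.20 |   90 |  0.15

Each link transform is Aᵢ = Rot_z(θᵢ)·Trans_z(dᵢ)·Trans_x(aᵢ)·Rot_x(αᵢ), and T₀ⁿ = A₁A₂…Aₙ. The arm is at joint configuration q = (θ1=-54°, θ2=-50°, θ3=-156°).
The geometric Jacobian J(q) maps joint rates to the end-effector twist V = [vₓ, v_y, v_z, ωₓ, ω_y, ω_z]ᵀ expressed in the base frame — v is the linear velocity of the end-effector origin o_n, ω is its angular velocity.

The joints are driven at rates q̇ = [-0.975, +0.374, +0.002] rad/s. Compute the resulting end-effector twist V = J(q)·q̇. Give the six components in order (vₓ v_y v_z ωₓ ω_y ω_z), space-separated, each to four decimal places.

-0.6010 0.0283 0.0863 -0.3042 -0.2210 -0.9750

o_n = [-0.1538, -0.7070, -0.4026]
J₁: ẑ×o_n = [0.7070, -0.1538, 0.0000], ω = ẑ
J2: z=[-0.8090, -0.5878, 0.0000] o=[0.1469, -0.2023, 0.0000] → [0.2366, -0.3257, 0.2316, -0.8090, -0.5878, 0.0000]
J3: z=[-0.8090, -0.5878, 0.0000] o=[0.0732, -0.7643, -0.4903] → [-0.0515, 0.0709, -0.1798, -0.8090, -0.5878, 0.0000]
V = J·q̇ = [-0.6010, 0.0283, 0.0863, -0.3042, -0.2210, -0.9750]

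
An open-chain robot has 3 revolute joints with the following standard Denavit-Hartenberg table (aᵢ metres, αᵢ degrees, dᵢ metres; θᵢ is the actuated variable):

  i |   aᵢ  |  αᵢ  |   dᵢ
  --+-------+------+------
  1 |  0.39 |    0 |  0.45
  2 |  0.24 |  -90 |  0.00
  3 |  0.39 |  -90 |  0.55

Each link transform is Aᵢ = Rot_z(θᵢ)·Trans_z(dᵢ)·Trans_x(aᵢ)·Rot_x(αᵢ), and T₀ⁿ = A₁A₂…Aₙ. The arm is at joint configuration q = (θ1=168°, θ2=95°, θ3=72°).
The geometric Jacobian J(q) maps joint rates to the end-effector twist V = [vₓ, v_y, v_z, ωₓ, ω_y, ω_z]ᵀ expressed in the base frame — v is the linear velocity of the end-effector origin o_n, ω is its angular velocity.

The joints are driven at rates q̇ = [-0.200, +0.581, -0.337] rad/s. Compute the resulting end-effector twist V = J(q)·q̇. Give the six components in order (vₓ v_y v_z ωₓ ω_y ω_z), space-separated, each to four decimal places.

0.1629 0.1435 0.0406 -0.3345 0.0411 0.3810

o_n = [0.1205, -0.3438, 0.0791]
J₁: ẑ×o_n = [0.3438, 0.1205, -0.0000], ω = ẑ
J2: z=[0.0000, 0.0000, 1.0000] o=[-0.3815, 0.0811, 0.4500] → [0.4249, 0.5020, -0.0000, 0.0000, 0.0000, 1.0000]
J3: z=[0.9925, -0.1219, 0.0000] o=[-0.4107, -0.1571, 0.4500] → [0.0452, 0.3681, -0.1205, 0.9925, -0.1219, 0.0000]
V = J·q̇ = [0.1629, 0.1435, 0.0406, -0.3345, 0.0411, 0.3810]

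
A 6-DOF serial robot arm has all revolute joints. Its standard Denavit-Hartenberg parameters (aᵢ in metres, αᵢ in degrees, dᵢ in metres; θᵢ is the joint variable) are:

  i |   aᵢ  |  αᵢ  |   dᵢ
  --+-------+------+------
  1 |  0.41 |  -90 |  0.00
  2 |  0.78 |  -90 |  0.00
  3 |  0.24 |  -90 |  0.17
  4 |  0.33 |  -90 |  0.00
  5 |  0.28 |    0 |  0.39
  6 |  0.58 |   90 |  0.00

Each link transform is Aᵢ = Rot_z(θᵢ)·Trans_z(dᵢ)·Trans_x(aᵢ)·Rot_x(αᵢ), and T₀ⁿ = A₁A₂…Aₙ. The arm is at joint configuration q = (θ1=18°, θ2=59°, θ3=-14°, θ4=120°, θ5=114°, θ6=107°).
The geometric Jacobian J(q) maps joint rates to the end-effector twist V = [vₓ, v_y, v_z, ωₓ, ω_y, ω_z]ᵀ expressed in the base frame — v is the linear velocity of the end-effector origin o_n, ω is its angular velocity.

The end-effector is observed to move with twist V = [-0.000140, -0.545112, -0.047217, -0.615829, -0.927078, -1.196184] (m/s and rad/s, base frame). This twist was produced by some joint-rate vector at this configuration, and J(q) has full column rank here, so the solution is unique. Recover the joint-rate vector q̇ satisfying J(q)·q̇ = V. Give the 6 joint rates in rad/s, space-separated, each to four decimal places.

o_n = [0.3754, -0.0020, -0.9922]
J₁: ẑ×o_n = [0.0020, 0.3754, -0.0000], ω = ẑ
J2: z=[-0.3090, 0.9511, 0.0000] o=[0.3899, 0.1267, 0.0000] → [-0.9436, -0.3066, 0.0536, -0.3090, 0.9511, 0.0000]
J3: z=[-0.8152, -0.2649, -0.5150] o=[0.7720, 0.2508, -0.6686] → [-0.0445, -0.0595, 0.1010, -0.8152, -0.2649, -0.5150]
J4: z=[0.4183, -0.8843, -0.2074] o=[0.7295, 0.2981, -0.9558] → [-0.0300, 0.0887, -0.4387, 0.4183, -0.8843, -0.2074]
J5: z=[-0.7545, -0.4654, 0.4628] o=[0.8964, 0.3103, -0.6713] → [0.2938, -0.4832, -0.0069, -0.7545, -0.4654, 0.4628]
J6: z=[-0.7545, -0.4654, 0.4628] o=[0.4376, 0.3508, -0.5360] → [0.3756, -0.3730, 0.2372, -0.7545, -0.4654, 0.4628]
q̇ = J⁺·V = [-0.9760, 0.1970, 0.5910, 0.7990, -0.4300, 0.9700]

-0.9760 0.1970 0.5910 0.7990 -0.4300 0.9700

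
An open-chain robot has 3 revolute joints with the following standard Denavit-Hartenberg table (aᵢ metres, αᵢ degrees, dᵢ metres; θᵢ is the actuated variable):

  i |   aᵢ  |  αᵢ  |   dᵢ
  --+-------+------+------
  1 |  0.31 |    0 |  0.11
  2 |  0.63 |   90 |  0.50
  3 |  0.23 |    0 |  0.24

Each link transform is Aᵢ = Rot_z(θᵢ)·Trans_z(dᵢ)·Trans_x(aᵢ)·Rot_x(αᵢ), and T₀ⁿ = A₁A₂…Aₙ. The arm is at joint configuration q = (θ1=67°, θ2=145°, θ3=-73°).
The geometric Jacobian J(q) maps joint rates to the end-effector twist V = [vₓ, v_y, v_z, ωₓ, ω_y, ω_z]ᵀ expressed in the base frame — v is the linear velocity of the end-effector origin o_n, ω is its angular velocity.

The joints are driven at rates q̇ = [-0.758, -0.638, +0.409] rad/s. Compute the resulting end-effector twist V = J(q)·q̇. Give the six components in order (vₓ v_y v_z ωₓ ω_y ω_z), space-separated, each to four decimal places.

-0.0917 0.8635 0.0275 -0.2167 0.3469 -1.3960

o_n = [-0.5974, 0.1194, 0.3900]
J₁: ẑ×o_n = [-0.1194, -0.5974, 0.0000], ω = ẑ
J2: z=[0.0000, 0.0000, 1.0000] o=[0.1211, 0.2854, 0.1100] → [0.1660, -0.7185, 0.0000, 0.0000, 0.0000, 1.0000]
J3: z=[-0.5299, 0.8480, 0.0000] o=[-0.4131, -0.0485, 0.6100] → [-0.1865, -0.1166, 0.0672, -0.5299, 0.8480, 0.0000]
V = J·q̇ = [-0.0917, 0.8635, 0.0275, -0.2167, 0.3469, -1.3960]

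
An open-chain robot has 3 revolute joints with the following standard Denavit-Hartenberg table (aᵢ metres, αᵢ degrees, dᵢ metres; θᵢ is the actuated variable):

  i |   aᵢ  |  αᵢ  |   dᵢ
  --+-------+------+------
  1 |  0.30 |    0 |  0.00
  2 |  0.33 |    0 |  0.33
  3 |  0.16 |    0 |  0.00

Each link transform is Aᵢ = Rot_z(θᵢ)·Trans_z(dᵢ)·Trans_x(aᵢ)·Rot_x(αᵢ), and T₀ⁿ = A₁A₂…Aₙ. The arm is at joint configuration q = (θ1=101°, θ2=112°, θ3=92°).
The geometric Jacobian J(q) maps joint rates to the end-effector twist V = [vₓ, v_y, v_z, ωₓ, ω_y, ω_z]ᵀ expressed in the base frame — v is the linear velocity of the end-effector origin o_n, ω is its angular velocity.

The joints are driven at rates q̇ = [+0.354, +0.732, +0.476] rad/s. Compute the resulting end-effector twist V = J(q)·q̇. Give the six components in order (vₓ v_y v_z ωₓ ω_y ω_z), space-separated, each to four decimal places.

0.2957 -0.1775 0.0000 0.0000 0.0000 1.5620

o_n = [-0.2422, -0.0163, 0.3300]
J₁: ẑ×o_n = [0.0163, -0.2422, 0.0000], ω = ẑ
J2: z=[0.0000, 0.0000, 1.0000] o=[-0.0572, 0.2945, 0.0000] → [0.3108, -0.1850, 0.0000, 0.0000, 0.0000, 1.0000]
J3: z=[0.0000, 0.0000, 1.0000] o=[-0.3340, 0.1148, 0.3300] → [0.1311, 0.0918, -0.0000, 0.0000, 0.0000, 1.0000]
V = J·q̇ = [0.2957, -0.1775, 0.0000, 0.0000, 0.0000, 1.5620]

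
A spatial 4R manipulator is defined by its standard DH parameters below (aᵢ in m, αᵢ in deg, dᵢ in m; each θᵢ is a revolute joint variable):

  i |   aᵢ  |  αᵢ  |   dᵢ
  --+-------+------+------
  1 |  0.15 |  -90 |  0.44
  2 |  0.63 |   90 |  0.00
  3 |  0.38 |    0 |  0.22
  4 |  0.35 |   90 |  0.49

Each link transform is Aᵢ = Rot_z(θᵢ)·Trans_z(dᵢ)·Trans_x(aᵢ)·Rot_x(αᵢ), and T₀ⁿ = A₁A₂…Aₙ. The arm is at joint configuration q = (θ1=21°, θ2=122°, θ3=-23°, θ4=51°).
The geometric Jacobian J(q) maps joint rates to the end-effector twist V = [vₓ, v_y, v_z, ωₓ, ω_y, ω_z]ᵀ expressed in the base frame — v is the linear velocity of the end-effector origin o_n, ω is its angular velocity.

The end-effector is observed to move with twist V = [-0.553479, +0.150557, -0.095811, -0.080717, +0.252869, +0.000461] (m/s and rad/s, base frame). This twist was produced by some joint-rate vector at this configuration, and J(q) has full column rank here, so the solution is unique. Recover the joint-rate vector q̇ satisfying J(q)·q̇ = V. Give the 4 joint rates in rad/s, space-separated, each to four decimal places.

o_n = [0.0589, 0.0396, -1.0292]
J₁: ẑ×o_n = [-0.0396, 0.0589, 0.0000], ω = ẑ
J2: z=[-0.3584, 0.9336, 0.0000] o=[0.1400, 0.0538, 0.4400] → [-1.3716, -0.5265, 0.0809, -0.3584, 0.9336, 0.0000]
J3: z=[0.7917, 0.3039, -0.5299] o=[-0.1716, -0.0659, -0.0943] → [-0.2283, 0.6181, 0.0134, 0.7917, 0.3039, -0.5299]
J4: z=[0.7917, 0.3039, -0.5299] o=[-0.1173, -0.2041, -0.5075] → [-0.0295, 0.3197, 0.1393, 0.7917, 0.3039, -0.5299]
q̇ = J⁺·V = [0.0100, 0.2650, 0.9510, -0.9330]

0.0100 0.2650 0.9510 -0.9330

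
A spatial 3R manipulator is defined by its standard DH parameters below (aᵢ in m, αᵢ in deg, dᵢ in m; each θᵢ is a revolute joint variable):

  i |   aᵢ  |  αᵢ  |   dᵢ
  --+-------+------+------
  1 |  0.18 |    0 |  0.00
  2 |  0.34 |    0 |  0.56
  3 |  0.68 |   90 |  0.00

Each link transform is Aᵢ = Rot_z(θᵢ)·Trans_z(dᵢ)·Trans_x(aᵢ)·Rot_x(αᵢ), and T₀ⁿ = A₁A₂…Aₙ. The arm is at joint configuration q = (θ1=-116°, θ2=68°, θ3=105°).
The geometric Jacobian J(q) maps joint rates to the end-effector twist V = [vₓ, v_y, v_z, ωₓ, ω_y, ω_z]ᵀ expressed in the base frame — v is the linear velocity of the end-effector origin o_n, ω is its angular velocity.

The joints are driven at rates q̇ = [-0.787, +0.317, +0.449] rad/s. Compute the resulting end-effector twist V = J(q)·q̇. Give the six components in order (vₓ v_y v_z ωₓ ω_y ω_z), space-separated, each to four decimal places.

-0.2341 -0.0526 0.0000 0.0000 0.0000 -0.0210

o_n = [0.5190, 0.1558, 0.5600]
J₁: ẑ×o_n = [-0.1558, 0.5190, 0.0000], ω = ẑ
J2: z=[0.0000, 0.0000, 1.0000] o=[-0.0789, -0.1618, 0.0000] → [-0.3176, 0.5979, 0.0000, 0.0000, 0.0000, 1.0000]
J3: z=[0.0000, 0.0000, 1.0000] o=[0.1486, -0.4145, 0.5600] → [-0.5703, 0.3704, 0.0000, 0.0000, 0.0000, 1.0000]
V = J·q̇ = [-0.2341, -0.0526, 0.0000, 0.0000, 0.0000, -0.0210]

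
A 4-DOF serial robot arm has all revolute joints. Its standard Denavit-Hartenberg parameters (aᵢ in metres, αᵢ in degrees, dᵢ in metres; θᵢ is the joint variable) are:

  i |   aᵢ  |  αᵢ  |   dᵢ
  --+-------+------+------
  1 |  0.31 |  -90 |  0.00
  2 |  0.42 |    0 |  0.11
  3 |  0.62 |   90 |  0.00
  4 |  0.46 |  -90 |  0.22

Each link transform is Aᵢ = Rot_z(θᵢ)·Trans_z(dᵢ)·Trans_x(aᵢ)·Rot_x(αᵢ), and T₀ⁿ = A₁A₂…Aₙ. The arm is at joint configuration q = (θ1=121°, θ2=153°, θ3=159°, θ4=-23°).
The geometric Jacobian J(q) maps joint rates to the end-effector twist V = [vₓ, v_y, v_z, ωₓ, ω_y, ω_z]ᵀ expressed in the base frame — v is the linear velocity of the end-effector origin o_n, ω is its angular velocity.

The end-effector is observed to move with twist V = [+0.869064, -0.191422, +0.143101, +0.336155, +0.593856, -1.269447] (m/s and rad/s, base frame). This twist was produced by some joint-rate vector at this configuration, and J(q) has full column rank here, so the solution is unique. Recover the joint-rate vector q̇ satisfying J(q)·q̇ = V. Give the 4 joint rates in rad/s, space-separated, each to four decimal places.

-0.9670 -0.3050 -0.2890 -0.4520

o_n = [-0.1825, 0.4392, 0.7320]
J₁: ẑ×o_n = [-0.4392, -0.1825, 0.0000], ω = ẑ
J2: z=[-0.8572, -0.5150, 0.0000] o=[-0.1597, 0.2657, 0.0000] → [-0.3770, 0.6274, -0.1605, -0.8572, -0.5150, 0.0000]
J3: z=[-0.8572, -0.5150, 0.0000] o=[-0.0612, -0.1117, -0.1907] → [-0.4752, 0.7908, -0.5347, -0.8572, -0.5150, 0.0000]
J4: z=[0.3827, -0.6370, 0.6691] o=[-0.2749, 0.2439, 0.2701] → [-0.4249, -0.1150, 0.1336, 0.3827, -0.6370, 0.6691]
q̇ = J⁺·V = [-0.9670, -0.3050, -0.2890, -0.4520]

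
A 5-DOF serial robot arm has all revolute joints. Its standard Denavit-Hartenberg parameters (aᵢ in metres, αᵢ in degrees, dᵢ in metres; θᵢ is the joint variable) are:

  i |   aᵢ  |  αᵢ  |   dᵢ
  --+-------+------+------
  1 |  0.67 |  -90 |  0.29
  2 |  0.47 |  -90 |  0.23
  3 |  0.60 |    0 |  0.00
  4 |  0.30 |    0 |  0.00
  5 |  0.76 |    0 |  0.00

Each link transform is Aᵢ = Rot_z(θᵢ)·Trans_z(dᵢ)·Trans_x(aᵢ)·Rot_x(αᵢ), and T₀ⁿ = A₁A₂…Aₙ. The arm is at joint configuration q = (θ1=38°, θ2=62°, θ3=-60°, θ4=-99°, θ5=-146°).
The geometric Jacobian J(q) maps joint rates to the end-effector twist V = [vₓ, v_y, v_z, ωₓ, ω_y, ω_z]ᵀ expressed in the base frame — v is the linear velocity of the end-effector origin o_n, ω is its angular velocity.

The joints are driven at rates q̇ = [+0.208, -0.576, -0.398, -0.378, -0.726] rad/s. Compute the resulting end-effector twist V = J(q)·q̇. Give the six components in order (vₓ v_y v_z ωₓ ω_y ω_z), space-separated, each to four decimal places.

o_n = [0.7261, 0.8649, -0.5275]
J₁: ẑ×o_n = [-0.8649, 0.7261, 0.0000], ω = ẑ
J2: z=[-0.6157, 0.7880, 0.0000] o=[0.5280, 0.4125, 0.2900] → [-0.6442, -0.5033, -0.4347, -0.6157, 0.7880, 0.0000]
J3: z=[-0.6958, -0.5436, -0.4695] o=[0.5602, 0.7296, -0.1250] → [0.2823, -0.3579, -0.0040, -0.6958, -0.5436, -0.4695]
J4: z=[-0.6958, -0.5436, -0.4695] o=[0.3513, 1.2258, -0.3899] → [-0.0946, -0.2717, 0.4548, -0.6958, -0.5436, -0.4695]
J5: z=[-0.6958, -0.5436, -0.4695] o=[0.1815, 1.2295, -0.1426] → [0.0381, -0.5234, 0.5497, -0.6958, -0.5436, -0.4695]
V = J·q̇ = [0.0869, 1.0661, -0.3190, 1.3997, 0.3626, 0.9131]

0.0869 1.0661 -0.3190 1.3997 0.3626 0.9131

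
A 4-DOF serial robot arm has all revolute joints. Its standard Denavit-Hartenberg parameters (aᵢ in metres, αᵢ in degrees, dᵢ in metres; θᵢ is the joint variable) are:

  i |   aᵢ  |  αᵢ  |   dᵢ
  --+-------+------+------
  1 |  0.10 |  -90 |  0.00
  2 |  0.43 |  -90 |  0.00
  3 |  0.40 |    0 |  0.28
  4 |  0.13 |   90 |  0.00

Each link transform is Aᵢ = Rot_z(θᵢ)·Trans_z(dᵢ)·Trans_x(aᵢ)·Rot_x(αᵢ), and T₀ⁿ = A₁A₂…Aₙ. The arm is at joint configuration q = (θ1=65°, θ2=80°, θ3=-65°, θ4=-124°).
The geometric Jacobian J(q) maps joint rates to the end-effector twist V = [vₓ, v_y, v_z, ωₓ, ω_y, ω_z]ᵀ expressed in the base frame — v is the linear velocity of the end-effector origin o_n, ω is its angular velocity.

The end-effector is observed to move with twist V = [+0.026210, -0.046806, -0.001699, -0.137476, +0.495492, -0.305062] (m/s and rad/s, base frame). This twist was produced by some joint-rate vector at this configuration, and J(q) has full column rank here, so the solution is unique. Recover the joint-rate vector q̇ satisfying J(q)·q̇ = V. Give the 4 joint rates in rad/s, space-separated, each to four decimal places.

-0.3740 0.3340 0.1640 -0.5610

o_n = [-0.3499, 0.0594, -0.5121]
J₁: ẑ×o_n = [-0.0594, -0.3499, 0.0000], ω = ẑ
J2: z=[-0.9063, 0.4226, 0.0000] o=[0.0423, 0.0906, 0.0000] → [-0.2164, -0.4641, 0.1940, -0.9063, 0.4226, 0.0000]
J3: z=[-0.4162, -0.8925, -0.1736] o=[0.0738, 0.1583, -0.4235] → [0.0620, 0.0367, -0.3370, -0.4162, -0.8925, -0.1736]
J4: z=[-0.4162, -0.8925, -0.1736] o=[-0.3589, 0.0882, -0.6386] → [-0.1179, 0.0511, 0.0200, -0.4162, -0.8925, -0.1736]
q̇ = J⁺·V = [-0.3740, 0.3340, 0.1640, -0.5610]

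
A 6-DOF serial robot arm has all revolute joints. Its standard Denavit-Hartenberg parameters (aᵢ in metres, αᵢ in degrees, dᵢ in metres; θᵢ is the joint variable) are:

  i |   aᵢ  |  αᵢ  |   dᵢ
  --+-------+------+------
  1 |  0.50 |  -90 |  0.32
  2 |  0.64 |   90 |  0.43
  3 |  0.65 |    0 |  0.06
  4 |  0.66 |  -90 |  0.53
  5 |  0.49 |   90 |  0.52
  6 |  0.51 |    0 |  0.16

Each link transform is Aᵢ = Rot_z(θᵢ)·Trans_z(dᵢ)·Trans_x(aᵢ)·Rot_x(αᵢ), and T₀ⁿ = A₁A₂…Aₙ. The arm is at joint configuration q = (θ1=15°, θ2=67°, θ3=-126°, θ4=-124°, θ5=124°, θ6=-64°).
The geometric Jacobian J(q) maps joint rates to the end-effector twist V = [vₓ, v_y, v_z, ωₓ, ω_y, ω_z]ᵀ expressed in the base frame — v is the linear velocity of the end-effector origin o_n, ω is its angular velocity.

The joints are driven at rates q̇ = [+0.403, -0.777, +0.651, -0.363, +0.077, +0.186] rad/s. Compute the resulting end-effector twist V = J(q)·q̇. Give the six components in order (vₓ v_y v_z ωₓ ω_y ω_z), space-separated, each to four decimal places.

0.0790 -0.2216 -0.2831 0.2868 -0.6048 0.5900

o_n = [0.3612, 0.3587, 0.2242]
J₁: ẑ×o_n = [-0.3587, 0.3612, 0.0000], ω = ẑ
J2: z=[-0.2588, 0.9659, 0.0000] o=[0.4830, 0.1294, 0.3200] → [-0.0925, -0.0248, 0.0582, -0.2588, 0.9659, 0.0000]
J3: z=[0.8891, 0.2382, 0.3907] o=[0.6132, 0.6095, -0.2691] → [0.2155, -0.5371, -0.1630, 0.8891, 0.2382, 0.3907]
J4: z=[0.8891, 0.2382, 0.3907] o=[0.6585, 0.0772, 0.1060] → [-0.0818, -0.2212, 0.3211, 0.8891, 0.2382, 0.3907]
J5: z=[-0.2661, -0.4254, 0.8650] o=[0.8840, 0.7797, 0.5209] → [0.4904, -0.5311, -0.1103, -0.2661, -0.4254, 0.8650]
J6: z=[-0.8058, 0.5906, 0.0425] o=[0.4864, 0.2225, 0.7257] → [-0.3020, -0.4094, -0.0358, -0.8058, 0.5906, 0.0425]
V = J·q̇ = [0.0790, -0.2216, -0.2831, 0.2868, -0.6048, 0.5900]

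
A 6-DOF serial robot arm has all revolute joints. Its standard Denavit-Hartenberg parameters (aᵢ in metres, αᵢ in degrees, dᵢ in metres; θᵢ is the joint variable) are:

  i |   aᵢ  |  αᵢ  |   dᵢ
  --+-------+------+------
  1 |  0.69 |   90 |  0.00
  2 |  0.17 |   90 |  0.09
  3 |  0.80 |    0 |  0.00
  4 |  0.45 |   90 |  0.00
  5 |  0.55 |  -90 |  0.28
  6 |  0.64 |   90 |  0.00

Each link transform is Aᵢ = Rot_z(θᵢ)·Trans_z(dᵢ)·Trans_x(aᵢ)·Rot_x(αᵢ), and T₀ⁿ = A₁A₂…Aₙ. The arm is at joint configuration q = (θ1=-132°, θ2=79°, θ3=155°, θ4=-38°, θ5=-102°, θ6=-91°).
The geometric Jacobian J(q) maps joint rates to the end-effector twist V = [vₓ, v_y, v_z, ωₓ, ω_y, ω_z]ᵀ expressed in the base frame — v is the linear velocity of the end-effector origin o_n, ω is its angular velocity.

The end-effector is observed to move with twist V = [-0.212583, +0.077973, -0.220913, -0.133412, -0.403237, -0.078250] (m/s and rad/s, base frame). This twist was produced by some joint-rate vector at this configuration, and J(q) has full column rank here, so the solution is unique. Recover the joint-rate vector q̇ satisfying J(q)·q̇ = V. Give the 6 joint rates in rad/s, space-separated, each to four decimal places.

o_n = [-0.9820, 0.6233, 0.2097]
J₁: ẑ×o_n = [-0.6233, -0.9820, 0.0000], ω = ẑ
J2: z=[-0.7431, 0.6691, 0.0000] o=[-0.4617, -0.5128, 0.0000] → [0.1403, 0.1558, -0.4962, -0.7431, 0.6691, 0.0000]
J3: z=[-0.6568, -0.7295, -0.1908] o=[-0.5503, -0.4767, 0.1669] → [0.1787, 0.1105, -1.0374, -0.6568, -0.7295, -0.1908]
J4: z=[-0.6568, -0.7295, -0.1908] o=[-0.7090, -0.1476, -0.5448] → [-0.4033, 0.5477, -0.7056, -0.6568, -0.7295, -0.1908]
J5: z=[-0.4511, 0.1774, 0.8746] o=[-0.9809, 0.1496, -0.7454] → [-0.2449, 0.4299, -0.2135, -0.4511, 0.1774, 0.8746]
J6: z=[-0.4544, 0.7978, -0.3962] o=[-0.6847, 0.5162, -0.3469] → [0.4865, 0.3707, 0.1885, -0.4544, 0.7978, -0.3962]
q̇ = J⁺·V = [0.0750, -0.1000, 0.0020, 0.4030, -0.1000, -0.0290]

0.0750 -0.1000 0.0020 0.4030 -0.1000 -0.0290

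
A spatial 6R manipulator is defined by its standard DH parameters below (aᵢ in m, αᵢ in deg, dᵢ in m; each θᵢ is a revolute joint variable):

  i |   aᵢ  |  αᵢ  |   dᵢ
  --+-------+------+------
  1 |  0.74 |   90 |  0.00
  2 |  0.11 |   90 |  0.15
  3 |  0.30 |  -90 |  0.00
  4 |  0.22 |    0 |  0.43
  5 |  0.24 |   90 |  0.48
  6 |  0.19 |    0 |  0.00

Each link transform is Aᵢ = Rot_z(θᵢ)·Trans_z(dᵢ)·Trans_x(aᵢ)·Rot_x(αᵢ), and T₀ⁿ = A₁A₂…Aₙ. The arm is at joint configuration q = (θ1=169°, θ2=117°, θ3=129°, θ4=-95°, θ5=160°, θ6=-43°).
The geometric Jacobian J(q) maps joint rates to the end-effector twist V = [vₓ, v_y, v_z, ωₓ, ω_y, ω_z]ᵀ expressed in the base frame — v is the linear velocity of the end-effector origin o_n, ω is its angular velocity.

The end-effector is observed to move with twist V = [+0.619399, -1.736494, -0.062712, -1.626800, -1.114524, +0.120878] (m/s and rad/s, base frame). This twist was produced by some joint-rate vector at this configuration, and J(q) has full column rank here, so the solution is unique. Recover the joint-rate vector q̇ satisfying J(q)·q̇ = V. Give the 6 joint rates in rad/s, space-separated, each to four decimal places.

0.5680 -0.8610 0.9260 0.6140 0.5260 0.2470

o_n = [-0.9623, 0.1887, -0.7461]
J₁: ẑ×o_n = [-0.1887, -0.9623, 0.0000], ω = ẑ
J2: z=[0.1908, 0.9816, 0.0000] o=[-0.7264, 0.1412, 0.0000] → [-0.7324, 0.1424, 0.2407, 0.1908, 0.9816, 0.0000]
J3: z=[-0.8746, 0.1700, 0.4540] o=[-0.6488, 0.2789, 0.0980] → [-0.1025, -0.8806, 0.1323, -0.8746, 0.1700, 0.4540]
J4: z=[-0.4664, -0.5504, -0.6924] o=[-0.6884, 0.5241, -0.0702] → [0.1397, -0.1256, 0.0057, -0.4664, -0.5504, -0.6924]
J5: z=[-0.4664, -0.5504, -0.6924] o=[-1.0781, 0.3090, -0.2577] → [0.1855, -0.3080, 0.1199, -0.4664, -0.5504, -0.6924]
J6: z=[-0.4894, 0.8127, -0.3163] o=[-1.1252, 0.0907, -0.7457] → [0.0307, -0.0517, -0.1802, -0.4894, 0.8127, -0.3163]
q̇ = J⁺·V = [0.5680, -0.8610, 0.9260, 0.6140, 0.5260, 0.2470]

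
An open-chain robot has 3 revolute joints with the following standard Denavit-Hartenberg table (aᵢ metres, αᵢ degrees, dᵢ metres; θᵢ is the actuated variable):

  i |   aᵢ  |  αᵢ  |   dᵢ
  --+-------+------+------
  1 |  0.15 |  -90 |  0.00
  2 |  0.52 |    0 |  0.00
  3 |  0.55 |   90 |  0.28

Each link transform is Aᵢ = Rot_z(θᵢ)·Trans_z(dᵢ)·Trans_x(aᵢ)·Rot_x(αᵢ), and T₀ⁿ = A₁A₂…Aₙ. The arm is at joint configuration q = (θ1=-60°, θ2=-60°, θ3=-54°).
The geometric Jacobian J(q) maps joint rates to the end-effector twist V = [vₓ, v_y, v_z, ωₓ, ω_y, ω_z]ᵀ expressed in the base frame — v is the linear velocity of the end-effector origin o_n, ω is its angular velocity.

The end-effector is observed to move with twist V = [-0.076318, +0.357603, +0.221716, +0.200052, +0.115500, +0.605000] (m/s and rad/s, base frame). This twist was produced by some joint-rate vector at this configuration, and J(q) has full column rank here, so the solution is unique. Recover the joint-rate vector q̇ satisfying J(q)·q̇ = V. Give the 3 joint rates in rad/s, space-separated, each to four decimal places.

0.6050 -0.6540 0.8850

o_n = [0.3356, -0.0213, 0.9528]
J₁: ẑ×o_n = [0.0213, 0.3356, -0.0000], ω = ẑ
J2: z=[0.8660, 0.5000, 0.0000] o=[0.0750, -0.1299, 0.0000] → [0.4764, -0.8251, -0.0363, 0.8660, 0.5000, 0.0000]
J3: z=[0.8660, 0.5000, 0.0000] o=[0.2050, -0.3551, 0.4503] → [0.2512, -0.4351, 0.2237, 0.8660, 0.5000, 0.0000]
q̇ = J⁺·V = [0.6050, -0.6540, 0.8850]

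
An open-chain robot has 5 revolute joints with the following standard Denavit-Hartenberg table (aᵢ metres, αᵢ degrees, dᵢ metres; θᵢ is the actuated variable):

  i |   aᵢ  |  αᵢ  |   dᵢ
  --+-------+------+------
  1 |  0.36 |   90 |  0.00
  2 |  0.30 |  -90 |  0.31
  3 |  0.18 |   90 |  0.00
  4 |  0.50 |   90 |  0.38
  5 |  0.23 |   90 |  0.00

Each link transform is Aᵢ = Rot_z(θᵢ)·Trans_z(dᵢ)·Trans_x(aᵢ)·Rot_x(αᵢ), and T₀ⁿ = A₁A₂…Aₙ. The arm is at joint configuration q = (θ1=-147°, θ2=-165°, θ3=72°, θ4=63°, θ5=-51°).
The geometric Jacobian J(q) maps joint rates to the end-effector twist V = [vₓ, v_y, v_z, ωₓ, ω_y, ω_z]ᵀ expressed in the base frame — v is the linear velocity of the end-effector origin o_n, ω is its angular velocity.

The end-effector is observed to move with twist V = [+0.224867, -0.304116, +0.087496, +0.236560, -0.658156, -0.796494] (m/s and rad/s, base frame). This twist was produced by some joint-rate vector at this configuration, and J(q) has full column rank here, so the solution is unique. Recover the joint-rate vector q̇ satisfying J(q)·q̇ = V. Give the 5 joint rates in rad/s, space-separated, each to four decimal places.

o_n = [0.1319, -0.0066, -0.7199]
J₁: ẑ×o_n = [0.0066, 0.1319, -0.0000], ω = ẑ
J2: z=[-0.5446, 0.8387, 0.0000] o=[-0.3019, -0.1961, 0.0000] → [-0.6037, -0.3921, -0.4671, -0.5446, 0.8387, 0.0000]
J3: z=[-0.2171, -0.1410, -0.9659] o=[-0.2277, 0.2217, -0.0776] → [-0.1300, -0.4868, 0.1003, -0.2171, -0.1410, -0.9659]
J4: z=[0.6021, 0.7595, -0.2462] o=[-0.0894, 0.1074, -0.0920] → [-0.5049, 0.3236, -0.2368, 0.6021, 0.7595, -0.2462]
J5: z=[0.7831, -0.5018, 0.3673] o=[0.2171, 0.1891, -0.6341] → [0.1149, 0.0359, -0.1960, 0.7831, -0.5018, 0.3673]
q̇ = J⁺·V = [-0.5910, -0.1710, 0.4710, -0.2540, 0.5090]

-0.5910 -0.1710 0.4710 -0.2540 0.5090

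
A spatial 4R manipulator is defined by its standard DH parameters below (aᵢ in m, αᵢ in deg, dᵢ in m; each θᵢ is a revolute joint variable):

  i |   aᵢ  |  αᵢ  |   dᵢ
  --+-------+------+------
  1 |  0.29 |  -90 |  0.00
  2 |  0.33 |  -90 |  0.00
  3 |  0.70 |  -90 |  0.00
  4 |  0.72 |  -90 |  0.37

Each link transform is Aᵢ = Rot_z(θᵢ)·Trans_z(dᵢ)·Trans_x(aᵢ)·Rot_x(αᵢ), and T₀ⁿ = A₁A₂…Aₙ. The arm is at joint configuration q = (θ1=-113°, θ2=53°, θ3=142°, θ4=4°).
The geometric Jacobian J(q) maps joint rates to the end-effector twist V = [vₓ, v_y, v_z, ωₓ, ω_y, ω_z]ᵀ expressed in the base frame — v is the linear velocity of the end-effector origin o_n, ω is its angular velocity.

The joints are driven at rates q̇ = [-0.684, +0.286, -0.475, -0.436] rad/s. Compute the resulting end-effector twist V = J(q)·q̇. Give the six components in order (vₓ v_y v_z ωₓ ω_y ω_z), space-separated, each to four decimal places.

o_n = [-0.4256, 0.4859, 0.8412]
J₁: ẑ×o_n = [-0.4859, -0.4256, 0.0000], ω = ẑ
J2: z=[0.9205, -0.3907, 0.0000] o=[-0.1133, -0.2669, 0.0000] → [-0.3287, -0.7743, 0.5710, 0.9205, -0.3907, 0.0000]
J3: z=[0.3121, 0.7351, -0.6018] o=[-0.1909, -0.4498, -0.2635] → [1.3752, -0.2035, 0.4645, 0.3121, 0.7351, -0.6018]
J4: z=[0.8701, 0.0332, 0.4917] o=[-0.4579, 0.0242, 0.1770] → [-0.2050, -0.5620, 0.4006, 0.8701, 0.0332, 0.4917]
V = J·q̇ = [-0.3255, 0.4114, -0.2320, -0.2643, -0.4754, -0.6125]

-0.3255 0.4114 -0.2320 -0.2643 -0.4754 -0.6125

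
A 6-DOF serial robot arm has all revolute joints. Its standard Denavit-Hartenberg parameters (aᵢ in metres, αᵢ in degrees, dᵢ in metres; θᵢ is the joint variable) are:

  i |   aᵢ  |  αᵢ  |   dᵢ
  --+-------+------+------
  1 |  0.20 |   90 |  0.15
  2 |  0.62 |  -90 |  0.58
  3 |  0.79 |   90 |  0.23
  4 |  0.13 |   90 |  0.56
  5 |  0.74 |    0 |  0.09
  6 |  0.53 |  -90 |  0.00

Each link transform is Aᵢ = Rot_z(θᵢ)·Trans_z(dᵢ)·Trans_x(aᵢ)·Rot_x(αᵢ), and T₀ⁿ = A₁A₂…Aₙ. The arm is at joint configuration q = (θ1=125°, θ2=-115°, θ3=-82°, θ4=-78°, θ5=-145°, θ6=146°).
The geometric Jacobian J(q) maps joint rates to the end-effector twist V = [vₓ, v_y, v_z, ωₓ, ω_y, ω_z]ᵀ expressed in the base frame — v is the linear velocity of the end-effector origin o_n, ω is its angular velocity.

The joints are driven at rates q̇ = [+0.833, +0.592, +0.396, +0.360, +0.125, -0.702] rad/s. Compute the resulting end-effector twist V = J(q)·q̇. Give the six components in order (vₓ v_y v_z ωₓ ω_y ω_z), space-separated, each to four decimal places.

o_n = [1.0125, 0.8316, -0.4390]
J₁: ẑ×o_n = [-0.8316, 1.0125, 0.0000], ω = ẑ
J2: z=[0.8192, 0.5736, 0.0000] o=[-0.1147, 0.1638, 0.1500] → [-0.3378, 0.4825, -0.0995, 0.8192, 0.5736, 0.0000]
J3: z=[-0.5198, 0.7424, -0.4226] o=[0.5107, 0.2819, -0.4119] → [0.2122, -0.2261, -0.6583, -0.5198, 0.7424, -0.4226]
J4: z=[-0.1260, 0.4226, 0.8975] o=[1.0586, 0.8633, -0.6088] → [0.1002, -0.0200, 0.0235, -0.1260, 0.4226, 0.8975]
J5: z=[-0.7184, -0.6628, 0.2112] o=[1.0770, 1.0196, -0.0558] → [0.2937, -0.2889, 0.0923, -0.7184, -0.6628, 0.2112]
J6: z=[-0.7184, -0.6628, 0.2112] o=[0.6511, 1.1552, -0.6524] → [-0.0731, 0.2297, 0.4720, -0.7184, -0.6628, 0.2112]
V = J·q̇ = [-0.6846, 0.8349, -0.6310, 0.6482, 1.1681, 0.8669]

-0.6846 0.8349 -0.6310 0.6482 1.1681 0.8669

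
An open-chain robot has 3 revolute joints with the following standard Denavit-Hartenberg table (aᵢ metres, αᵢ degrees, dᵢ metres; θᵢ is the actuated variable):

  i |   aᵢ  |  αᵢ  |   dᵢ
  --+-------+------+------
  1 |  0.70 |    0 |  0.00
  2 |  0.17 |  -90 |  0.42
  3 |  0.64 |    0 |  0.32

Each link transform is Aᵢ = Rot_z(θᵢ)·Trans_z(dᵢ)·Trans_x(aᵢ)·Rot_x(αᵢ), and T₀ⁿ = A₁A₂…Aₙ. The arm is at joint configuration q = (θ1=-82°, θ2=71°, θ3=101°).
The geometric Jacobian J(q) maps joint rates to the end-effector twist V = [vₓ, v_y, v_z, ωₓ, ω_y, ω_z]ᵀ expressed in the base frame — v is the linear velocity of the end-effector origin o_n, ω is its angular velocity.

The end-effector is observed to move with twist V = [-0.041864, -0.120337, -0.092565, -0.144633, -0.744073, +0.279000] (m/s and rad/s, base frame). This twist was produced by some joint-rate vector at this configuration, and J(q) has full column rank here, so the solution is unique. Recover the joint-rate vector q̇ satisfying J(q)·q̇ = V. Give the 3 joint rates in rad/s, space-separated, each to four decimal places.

o_n = [0.2055, -0.3882, -0.2082]
J₁: ẑ×o_n = [0.3882, 0.2055, -0.0000], ω = ẑ
J2: z=[0.0000, 0.0000, 1.0000] o=[0.0974, -0.6932, 0.0000] → [-0.3050, 0.1081, 0.0000, 0.0000, 0.0000, 1.0000]
J3: z=[0.1908, 0.9816, 0.0000] o=[0.2643, -0.7256, 0.4200] → [-0.6167, 0.1199, 0.1221, 0.1908, 0.9816, 0.0000]
q̇ = J⁺·V = [-0.6120, 0.8910, -0.7580]

-0.6120 0.8910 -0.7580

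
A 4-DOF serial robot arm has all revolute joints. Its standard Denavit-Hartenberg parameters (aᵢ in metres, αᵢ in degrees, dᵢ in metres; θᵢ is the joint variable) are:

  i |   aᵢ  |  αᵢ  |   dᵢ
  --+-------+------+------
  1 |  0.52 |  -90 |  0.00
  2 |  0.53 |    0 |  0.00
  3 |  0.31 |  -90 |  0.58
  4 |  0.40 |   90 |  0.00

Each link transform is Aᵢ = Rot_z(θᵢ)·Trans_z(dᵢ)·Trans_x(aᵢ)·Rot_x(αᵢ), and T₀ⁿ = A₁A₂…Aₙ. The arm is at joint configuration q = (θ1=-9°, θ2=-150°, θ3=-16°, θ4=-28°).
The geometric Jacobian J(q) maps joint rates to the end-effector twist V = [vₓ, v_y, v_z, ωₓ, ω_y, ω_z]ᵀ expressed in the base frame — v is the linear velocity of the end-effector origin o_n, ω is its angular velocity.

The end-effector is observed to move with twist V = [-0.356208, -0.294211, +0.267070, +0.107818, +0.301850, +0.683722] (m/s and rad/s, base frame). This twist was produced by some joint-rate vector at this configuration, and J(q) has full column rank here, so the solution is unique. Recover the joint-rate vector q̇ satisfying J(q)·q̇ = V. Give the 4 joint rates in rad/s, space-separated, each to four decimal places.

o_n = [-0.4552, 0.8495, 0.4254]
J₁: ẑ×o_n = [-0.8495, -0.4552, 0.0000], ω = ẑ
J2: z=[0.1564, 0.9877, 0.0000] o=[0.5136, -0.0813, 0.0000] → [0.4202, -0.0666, 1.1025, 0.1564, 0.9877, 0.0000]
J3: z=[0.1564, 0.9877, 0.0000] o=[0.0603, -0.0095, 0.2650] → [0.1585, -0.0251, 0.6435, 0.1564, 0.9877, 0.0000]
J4: z=[0.2389, -0.0378, 0.9703] o=[-0.1461, 0.6104, 0.3400] → [-0.2352, -0.3203, 0.0454, 0.2389, -0.0378, 0.9703]
q̇ = J⁺·V = [0.4460, 0.1160, 0.1990, 0.2450]

0.4460 0.1160 0.1990 0.2450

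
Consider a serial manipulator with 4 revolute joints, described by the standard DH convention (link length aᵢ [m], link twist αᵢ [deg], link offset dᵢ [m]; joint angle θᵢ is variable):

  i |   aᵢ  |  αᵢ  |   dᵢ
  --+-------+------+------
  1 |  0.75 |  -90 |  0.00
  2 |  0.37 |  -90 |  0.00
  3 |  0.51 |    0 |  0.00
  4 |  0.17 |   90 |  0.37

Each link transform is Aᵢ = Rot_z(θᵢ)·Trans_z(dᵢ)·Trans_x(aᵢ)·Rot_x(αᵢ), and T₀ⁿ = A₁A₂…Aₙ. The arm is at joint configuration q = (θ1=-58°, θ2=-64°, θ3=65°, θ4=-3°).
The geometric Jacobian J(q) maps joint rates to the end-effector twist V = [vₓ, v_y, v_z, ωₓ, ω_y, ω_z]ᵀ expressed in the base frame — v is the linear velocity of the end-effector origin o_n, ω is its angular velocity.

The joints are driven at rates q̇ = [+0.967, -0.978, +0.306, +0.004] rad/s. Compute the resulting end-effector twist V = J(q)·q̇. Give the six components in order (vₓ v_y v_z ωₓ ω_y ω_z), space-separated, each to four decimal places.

1.0943 0.5853 0.4415 -0.6817 -0.7545 0.8311

o_n = [0.2090, -1.4899, 0.4358]
J₁: ẑ×o_n = [1.4899, 0.2090, -0.0000], ω = ẑ
J2: z=[0.8480, 0.5299, 0.0000] o=[0.3974, -0.6360, 0.0000] → [0.2309, -0.3696, -0.6242, 0.8480, 0.5299, 0.0000]
J3: z=[0.4763, -0.7622, -0.4384] o=[0.4834, -0.7736, 0.3326] → [-0.3927, 0.0711, -0.5503, 0.4763, -0.7622, -0.4384]
J4: z=[0.4763, -0.7622, -0.4384] o=[0.1415, -1.0987, 0.5263] → [-0.1026, 0.0135, -0.1349, 0.4763, -0.7622, -0.4384]
V = J·q̇ = [1.0943, 0.5853, 0.4415, -0.6817, -0.7545, 0.8311]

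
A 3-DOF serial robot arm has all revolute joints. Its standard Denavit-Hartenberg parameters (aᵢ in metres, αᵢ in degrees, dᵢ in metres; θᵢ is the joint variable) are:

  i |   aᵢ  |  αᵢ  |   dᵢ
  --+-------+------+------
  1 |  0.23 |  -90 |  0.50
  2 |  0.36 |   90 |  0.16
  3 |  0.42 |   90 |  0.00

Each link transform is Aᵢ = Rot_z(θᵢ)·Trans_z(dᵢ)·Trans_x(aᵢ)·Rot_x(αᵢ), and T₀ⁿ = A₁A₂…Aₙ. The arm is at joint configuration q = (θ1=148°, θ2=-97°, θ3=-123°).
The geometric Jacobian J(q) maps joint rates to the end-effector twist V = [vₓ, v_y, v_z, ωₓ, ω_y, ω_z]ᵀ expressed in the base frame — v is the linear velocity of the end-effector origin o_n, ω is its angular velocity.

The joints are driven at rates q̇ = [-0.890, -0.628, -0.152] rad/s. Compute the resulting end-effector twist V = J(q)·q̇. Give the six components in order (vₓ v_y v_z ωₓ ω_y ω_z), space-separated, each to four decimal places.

0.2914 0.0015 -0.0632 0.2048 0.6125 -0.8715

o_n = [-0.0796, 0.2764, 0.6303]
J₁: ẑ×o_n = [-0.2764, -0.0796, 0.0000], ω = ẑ
J2: z=[-0.5299, -0.8480, 0.0000] o=[-0.1951, 0.1219, 0.5000] → [-0.1105, 0.0690, 0.0160, -0.5299, -0.8480, 0.0000]
J3: z=[0.8417, -0.5260, -0.1219] o=[-0.2426, -0.0371, 0.8573] → [0.1576, 0.1712, 0.3496, 0.8417, -0.5260, -0.1219]
V = J·q̇ = [0.2914, 0.0015, -0.0632, 0.2048, 0.6125, -0.8715]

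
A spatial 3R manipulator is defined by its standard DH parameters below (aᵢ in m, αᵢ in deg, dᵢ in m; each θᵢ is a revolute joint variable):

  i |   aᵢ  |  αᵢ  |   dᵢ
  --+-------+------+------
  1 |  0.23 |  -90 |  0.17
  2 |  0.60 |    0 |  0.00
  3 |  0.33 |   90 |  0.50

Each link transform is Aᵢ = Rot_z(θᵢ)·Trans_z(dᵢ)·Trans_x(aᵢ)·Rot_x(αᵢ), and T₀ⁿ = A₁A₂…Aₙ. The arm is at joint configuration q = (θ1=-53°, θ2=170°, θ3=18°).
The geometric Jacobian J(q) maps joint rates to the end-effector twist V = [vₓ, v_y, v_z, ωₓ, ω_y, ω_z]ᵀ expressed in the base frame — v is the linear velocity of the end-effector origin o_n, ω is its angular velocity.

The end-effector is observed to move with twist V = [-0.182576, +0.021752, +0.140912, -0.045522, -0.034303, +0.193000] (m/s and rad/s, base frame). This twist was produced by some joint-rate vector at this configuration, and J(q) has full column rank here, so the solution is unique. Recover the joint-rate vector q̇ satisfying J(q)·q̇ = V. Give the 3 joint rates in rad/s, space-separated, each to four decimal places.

o_n = [-0.0145, 0.8501, 0.1117]
J₁: ẑ×o_n = [-0.8501, -0.0145, 0.0000], ω = ẑ
J2: z=[0.7986, 0.6018, 0.0000] o=[0.1384, -0.1837, 0.1700] → [-0.0351, 0.0465, 0.9177, 0.7986, 0.6018, 0.0000]
J3: z=[0.7986, 0.6018, 0.0000] o=[-0.2172, 0.2882, 0.0658] → [0.0276, -0.0367, 0.3268, 0.7986, 0.6018, 0.0000]
q̇ = J⁺·V = [0.1930, 0.2700, -0.3270]

0.1930 0.2700 -0.3270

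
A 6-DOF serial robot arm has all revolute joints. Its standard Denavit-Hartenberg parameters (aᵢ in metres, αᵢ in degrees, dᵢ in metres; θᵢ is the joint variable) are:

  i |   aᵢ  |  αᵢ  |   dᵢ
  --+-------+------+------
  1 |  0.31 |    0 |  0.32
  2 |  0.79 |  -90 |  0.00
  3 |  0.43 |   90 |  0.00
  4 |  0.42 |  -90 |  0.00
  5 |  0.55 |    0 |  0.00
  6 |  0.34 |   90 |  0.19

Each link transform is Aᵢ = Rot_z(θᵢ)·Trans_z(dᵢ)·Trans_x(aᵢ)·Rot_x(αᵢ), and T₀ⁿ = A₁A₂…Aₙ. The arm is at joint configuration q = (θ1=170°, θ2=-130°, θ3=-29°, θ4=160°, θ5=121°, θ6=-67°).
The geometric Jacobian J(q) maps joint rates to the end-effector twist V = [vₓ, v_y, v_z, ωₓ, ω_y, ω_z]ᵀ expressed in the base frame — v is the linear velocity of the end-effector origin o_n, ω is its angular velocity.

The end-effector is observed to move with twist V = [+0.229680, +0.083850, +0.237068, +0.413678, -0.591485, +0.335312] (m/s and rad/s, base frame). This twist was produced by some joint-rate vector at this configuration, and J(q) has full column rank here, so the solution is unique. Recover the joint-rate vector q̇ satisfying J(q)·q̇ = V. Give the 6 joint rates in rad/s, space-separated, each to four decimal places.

o_n = [0.6506, 0.7731, -0.3093]
J₁: ẑ×o_n = [-0.7731, 0.6506, 0.0000], ω = ẑ
J2: z=[0.0000, 0.0000, 1.0000] o=[-0.3053, 0.0538, 0.3200] → [-0.7192, 0.9558, 0.0000, 0.0000, 0.0000, 1.0000]
J3: z=[-0.6428, 0.7660, 0.0000] o=[0.2999, 0.5616, 0.3200] → [-0.4821, -0.4045, -0.4045, -0.6428, 0.7660, 0.0000]
J4: z=[-0.3714, -0.3116, 0.8746] o=[0.5880, 0.8034, 0.5285] → [0.2876, -0.2564, 0.0307, -0.3714, -0.3116, 0.8746]
J5: z=[0.3749, -0.9121, -0.1658] o=[0.2312, 0.6915, 0.3371] → [0.6031, 0.1728, 0.4131, 0.3749, -0.9121, -0.1658]
J6: z=[0.3749, -0.9121, -0.1658] o=[0.6469, 0.9139, 0.0538] → [0.3079, 0.1355, -0.0495, 0.3749, -0.9121, -0.1658]
q̇ = J⁺·V = [0.9060, -0.8020, -0.8750, 0.2330, -0.2860, 0.1200]

0.9060 -0.8020 -0.8750 0.2330 -0.2860 0.1200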